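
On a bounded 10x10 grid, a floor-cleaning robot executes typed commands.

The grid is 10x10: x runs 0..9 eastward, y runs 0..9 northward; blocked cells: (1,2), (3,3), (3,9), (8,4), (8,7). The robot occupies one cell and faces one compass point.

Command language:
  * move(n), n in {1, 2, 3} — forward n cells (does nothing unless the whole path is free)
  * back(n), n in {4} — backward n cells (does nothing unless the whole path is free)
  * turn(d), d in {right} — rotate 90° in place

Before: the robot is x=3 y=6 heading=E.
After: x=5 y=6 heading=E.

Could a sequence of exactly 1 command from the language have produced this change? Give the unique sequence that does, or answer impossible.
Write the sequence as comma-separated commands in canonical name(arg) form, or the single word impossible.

key: heading stays E — the single command does not turn
initial: x=3 y=6 heading=E
step 1 (move(2)): x=5 y=6 heading=E
no rival 1-sequence matches.

move(2)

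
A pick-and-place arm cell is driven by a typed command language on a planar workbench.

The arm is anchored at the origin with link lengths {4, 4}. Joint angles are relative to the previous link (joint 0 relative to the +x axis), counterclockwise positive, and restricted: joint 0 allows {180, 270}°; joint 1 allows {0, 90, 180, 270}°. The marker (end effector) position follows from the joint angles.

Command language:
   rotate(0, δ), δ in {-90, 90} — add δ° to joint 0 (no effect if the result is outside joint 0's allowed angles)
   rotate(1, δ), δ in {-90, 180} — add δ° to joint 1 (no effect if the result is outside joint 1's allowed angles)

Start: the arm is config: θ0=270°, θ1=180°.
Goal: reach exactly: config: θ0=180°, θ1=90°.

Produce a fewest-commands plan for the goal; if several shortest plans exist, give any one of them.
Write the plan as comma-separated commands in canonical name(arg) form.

rotate(0, -90), rotate(1, -90)

start: config: θ0=270°, θ1=180°
step 1 (rotate(0, -90)): config: θ0=180°, θ1=180°
step 2 (rotate(1, -90)): config: θ0=180°, θ1=90°
minimal: 2 command(s), checked below 2.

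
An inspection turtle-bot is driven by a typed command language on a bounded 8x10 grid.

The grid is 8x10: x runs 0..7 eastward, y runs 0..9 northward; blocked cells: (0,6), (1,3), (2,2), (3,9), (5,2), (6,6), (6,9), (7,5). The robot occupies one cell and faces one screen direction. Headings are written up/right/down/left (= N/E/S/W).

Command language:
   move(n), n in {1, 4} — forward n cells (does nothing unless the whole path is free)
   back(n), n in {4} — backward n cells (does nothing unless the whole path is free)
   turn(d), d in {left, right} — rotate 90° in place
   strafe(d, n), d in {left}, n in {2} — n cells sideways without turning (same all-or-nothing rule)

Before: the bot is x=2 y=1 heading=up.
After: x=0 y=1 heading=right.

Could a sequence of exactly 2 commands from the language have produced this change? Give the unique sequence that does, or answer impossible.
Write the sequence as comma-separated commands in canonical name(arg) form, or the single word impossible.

key: cell and facing (now E) both changed — the 2 commands mix motion and turning
begin: x=2 y=1 heading=up
[1] after strafe(left, 2): x=0 y=1 heading=up
[2] after turn(right): x=0 y=1 heading=right
all 36 alternatives checked — unique.

strafe(left, 2), turn(right)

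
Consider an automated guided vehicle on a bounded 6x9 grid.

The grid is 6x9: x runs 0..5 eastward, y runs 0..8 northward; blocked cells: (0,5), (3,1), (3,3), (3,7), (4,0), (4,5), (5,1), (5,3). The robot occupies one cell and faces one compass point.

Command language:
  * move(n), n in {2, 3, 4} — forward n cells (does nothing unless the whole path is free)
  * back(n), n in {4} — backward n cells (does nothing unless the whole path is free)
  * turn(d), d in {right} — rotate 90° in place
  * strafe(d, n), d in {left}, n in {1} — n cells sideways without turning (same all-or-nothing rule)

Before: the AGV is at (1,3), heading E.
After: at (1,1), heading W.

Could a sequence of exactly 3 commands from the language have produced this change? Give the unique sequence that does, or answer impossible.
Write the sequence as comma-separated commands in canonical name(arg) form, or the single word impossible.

turn(right), move(2), turn(right)

key: cell and facing (now W) both changed — the 3 commands mix motion and turning
begin: at (1,3), heading E
t=1 turn(right) ⇒ at (1,3), heading S
t=2 move(2) ⇒ at (1,1), heading S
t=3 turn(right) ⇒ at (1,1), heading W
all 216 alternatives checked — unique.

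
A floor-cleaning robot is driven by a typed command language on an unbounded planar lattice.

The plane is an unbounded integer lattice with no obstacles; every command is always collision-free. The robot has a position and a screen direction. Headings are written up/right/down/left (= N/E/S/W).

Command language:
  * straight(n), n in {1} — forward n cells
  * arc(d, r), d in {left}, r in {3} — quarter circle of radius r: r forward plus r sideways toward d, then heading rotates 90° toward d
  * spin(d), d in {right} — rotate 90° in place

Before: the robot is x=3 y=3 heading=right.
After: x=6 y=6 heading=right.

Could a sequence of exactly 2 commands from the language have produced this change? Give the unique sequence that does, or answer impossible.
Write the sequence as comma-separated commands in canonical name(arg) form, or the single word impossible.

key: running spin(right) before arc(left, 3) would end elsewhere — order is forced
initial: x=3 y=3 heading=right
t=1 arc(left, 3) ⇒ x=6 y=6 heading=up
t=2 spin(right) ⇒ x=6 y=6 heading=right
all 9 alternatives checked — unique.

arc(left, 3), spin(right)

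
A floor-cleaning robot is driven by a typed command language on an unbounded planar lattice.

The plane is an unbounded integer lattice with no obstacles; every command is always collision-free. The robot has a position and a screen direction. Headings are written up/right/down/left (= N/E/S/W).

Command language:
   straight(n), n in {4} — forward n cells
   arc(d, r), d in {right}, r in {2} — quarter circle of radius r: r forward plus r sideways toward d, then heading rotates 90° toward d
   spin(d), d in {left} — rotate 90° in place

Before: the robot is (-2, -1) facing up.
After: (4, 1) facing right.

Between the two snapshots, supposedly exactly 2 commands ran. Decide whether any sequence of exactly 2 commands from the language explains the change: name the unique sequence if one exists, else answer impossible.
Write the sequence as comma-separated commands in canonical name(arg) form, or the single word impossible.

arc(right, 2), straight(4)

key: position moved to (4,1) AND the heading swung to E — translation plus rotation needed
from: (-2, -1) facing up
[1] after arc(right, 2): (0, 1) facing right
[2] after straight(4): (4, 1) facing right
uniquely the one of 9 2-step routes that fits.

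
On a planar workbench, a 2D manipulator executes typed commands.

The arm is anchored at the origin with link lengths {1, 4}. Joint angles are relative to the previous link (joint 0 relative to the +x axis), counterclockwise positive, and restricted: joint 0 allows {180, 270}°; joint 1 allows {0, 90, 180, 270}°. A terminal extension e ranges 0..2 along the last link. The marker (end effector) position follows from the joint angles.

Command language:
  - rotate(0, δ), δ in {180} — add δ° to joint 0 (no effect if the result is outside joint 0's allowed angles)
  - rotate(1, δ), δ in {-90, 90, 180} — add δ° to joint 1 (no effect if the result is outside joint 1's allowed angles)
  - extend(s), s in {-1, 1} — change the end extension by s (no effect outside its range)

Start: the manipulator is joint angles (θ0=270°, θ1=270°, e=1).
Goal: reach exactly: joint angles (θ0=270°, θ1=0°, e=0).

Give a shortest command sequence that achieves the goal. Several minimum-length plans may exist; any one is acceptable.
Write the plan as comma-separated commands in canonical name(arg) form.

extend(-1), rotate(1, 90)

initial: joint angles (θ0=270°, θ1=270°, e=1)
step 1 (extend(-1)): joint angles (θ0=270°, θ1=270°, e=0)
step 2 (rotate(1, 90)): joint angles (θ0=270°, θ1=0°, e=0)
no 1-step plan works, so 2 is optimal.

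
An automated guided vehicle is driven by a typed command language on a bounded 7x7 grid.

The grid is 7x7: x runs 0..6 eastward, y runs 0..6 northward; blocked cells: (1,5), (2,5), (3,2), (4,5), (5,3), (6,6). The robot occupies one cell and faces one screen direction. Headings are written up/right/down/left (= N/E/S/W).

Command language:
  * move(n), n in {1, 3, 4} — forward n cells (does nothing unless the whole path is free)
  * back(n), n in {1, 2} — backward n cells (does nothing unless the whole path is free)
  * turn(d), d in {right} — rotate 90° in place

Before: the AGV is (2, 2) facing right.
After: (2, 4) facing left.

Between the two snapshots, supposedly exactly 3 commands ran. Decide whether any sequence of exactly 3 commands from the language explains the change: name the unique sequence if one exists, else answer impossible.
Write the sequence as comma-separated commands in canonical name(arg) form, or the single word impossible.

key: cell and facing (now W) both changed — the 3 commands mix motion and turning
t0: (2, 2) facing right
[1] after turn(right): (2, 2) facing down
[2] after back(2): (2, 4) facing down
[3] after turn(right): (2, 4) facing left
uniquely the one of 216 3-step routes that fits.

turn(right), back(2), turn(right)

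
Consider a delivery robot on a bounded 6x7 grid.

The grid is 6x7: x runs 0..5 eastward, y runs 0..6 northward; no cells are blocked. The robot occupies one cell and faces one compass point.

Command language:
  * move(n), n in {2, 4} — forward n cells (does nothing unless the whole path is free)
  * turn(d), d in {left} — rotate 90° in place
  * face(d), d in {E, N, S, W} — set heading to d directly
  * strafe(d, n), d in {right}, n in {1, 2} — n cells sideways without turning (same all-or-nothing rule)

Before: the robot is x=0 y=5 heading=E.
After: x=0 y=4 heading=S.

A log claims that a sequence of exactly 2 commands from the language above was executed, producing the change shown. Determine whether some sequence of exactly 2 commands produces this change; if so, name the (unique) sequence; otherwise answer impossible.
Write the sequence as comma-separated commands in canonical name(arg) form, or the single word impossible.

key: position moved to (0,4) AND the heading swung to S — translation plus rotation needed
initial: x=0 y=5 heading=E
t=1 strafe(right, 1) ⇒ x=0 y=4 heading=E
t=2 face(S) ⇒ x=0 y=4 heading=S
all 81 alternatives checked — unique.

strafe(right, 1), face(S)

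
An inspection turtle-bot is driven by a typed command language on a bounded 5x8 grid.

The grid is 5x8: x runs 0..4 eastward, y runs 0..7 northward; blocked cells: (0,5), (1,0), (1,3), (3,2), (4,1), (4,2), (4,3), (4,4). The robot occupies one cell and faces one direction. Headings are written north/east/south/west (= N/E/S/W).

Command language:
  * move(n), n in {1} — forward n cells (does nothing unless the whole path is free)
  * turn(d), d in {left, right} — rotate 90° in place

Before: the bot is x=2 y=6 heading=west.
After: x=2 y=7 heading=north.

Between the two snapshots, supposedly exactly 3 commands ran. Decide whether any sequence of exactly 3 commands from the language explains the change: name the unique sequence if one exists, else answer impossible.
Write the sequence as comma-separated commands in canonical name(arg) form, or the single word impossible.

turn(right), move(1), move(1)

key: cell and facing (now N) both changed — the 3 commands mix motion and turning
initial: x=2 y=6 heading=west
step 1 (turn(right)): x=2 y=6 heading=north
step 2 (move(1)): x=2 y=7 heading=north
step 3 (move(1)): x=2 y=7 heading=north
all 27 alternatives checked — unique.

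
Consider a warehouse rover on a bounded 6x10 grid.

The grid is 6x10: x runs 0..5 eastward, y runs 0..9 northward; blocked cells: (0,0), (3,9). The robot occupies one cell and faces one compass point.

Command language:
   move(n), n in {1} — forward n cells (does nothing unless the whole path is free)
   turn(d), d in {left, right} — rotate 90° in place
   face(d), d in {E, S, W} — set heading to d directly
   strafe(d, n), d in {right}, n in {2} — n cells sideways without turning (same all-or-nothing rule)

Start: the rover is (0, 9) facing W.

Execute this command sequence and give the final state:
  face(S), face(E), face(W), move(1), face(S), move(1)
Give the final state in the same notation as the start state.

begin: (0, 9) facing W
step 1 (face(S)): (0, 9) facing S
step 2 (face(E)): (0, 9) facing E
step 3 (face(W)): (0, 9) facing W
step 4 (move(1)): (0, 9) facing W
step 5 (face(S)): (0, 9) facing S
step 6 (move(1)): (0, 8) facing S

(0, 8) facing S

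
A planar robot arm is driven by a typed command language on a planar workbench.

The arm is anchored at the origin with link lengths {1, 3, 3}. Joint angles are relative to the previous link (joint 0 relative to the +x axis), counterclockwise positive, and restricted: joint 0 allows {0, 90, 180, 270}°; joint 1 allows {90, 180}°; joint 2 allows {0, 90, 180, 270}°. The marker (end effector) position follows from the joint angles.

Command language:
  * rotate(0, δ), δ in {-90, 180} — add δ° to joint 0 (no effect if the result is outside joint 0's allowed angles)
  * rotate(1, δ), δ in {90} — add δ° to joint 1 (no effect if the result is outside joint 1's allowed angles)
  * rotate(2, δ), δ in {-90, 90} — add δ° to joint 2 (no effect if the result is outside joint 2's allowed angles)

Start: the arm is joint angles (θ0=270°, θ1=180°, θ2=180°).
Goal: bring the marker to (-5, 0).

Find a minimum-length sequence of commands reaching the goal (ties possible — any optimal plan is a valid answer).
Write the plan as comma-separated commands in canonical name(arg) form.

start: joint angles (θ0=270°, θ1=180°, θ2=180°)
t=1 rotate(0, -90) ⇒ joint angles (θ0=180°, θ1=180°, θ2=180°)
t=2 rotate(2, 90) ⇒ joint angles (θ0=180°, θ1=180°, θ2=270°)
t=3 rotate(2, 90) ⇒ joint angles (θ0=180°, θ1=180°, θ2=0°)
t=4 rotate(0, 180) ⇒ joint angles (θ0=0°, θ1=180°, θ2=0°)
minimal: 4 command(s), checked below 4.

rotate(0, -90), rotate(2, 90), rotate(2, 90), rotate(0, 180)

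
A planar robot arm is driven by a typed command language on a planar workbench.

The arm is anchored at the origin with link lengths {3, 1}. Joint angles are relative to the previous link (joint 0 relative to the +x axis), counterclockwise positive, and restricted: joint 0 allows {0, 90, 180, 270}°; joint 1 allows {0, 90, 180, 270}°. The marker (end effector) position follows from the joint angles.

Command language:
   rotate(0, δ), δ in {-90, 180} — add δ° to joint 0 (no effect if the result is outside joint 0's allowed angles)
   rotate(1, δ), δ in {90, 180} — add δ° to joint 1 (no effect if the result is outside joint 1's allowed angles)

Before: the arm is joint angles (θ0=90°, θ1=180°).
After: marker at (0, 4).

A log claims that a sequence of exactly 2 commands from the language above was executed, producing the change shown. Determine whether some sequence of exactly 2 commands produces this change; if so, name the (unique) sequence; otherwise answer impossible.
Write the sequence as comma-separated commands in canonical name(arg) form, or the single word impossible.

from: joint angles (θ0=90°, θ1=180°)
1. rotate(1, 90) → joint angles (θ0=90°, θ1=270°)
2. rotate(1, 90) → joint angles (θ0=90°, θ1=0°)
all 16 alternatives checked — unique.

rotate(1, 90), rotate(1, 90)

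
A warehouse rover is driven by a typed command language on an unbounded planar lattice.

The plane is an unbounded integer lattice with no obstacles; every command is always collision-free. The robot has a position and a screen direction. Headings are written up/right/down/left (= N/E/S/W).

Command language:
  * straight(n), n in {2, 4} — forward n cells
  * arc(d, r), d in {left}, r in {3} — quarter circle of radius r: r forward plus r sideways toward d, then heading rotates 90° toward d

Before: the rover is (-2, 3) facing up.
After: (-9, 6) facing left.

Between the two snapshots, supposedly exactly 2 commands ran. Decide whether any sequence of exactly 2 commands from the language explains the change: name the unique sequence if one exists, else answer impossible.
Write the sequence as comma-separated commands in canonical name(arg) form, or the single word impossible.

key: position moved to (-9,6) AND the heading swung to W — translation plus rotation needed
begin: (-2, 3) facing up
1. arc(left, 3) → (-5, 6) facing left
2. straight(4) → (-9, 6) facing left
all 9 alternatives checked — unique.

arc(left, 3), straight(4)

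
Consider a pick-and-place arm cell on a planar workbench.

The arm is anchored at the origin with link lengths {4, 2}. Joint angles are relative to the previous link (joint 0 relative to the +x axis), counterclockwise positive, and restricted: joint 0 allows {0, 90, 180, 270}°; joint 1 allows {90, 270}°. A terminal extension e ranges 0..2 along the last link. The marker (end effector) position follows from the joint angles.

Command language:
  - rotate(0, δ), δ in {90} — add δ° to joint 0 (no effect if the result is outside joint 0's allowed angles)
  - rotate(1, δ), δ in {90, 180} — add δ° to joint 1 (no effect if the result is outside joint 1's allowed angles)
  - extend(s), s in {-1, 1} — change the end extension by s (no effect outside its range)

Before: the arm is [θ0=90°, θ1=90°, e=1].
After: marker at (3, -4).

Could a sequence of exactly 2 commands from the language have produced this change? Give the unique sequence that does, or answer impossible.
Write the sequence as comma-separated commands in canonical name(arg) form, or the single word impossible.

begin: [θ0=90°, θ1=90°, e=1]
1. rotate(0, 90) → [θ0=180°, θ1=90°, e=1]
2. rotate(0, 90) → [θ0=270°, θ1=90°, e=1]
no other 2-command option fits: unique.

rotate(0, 90), rotate(0, 90)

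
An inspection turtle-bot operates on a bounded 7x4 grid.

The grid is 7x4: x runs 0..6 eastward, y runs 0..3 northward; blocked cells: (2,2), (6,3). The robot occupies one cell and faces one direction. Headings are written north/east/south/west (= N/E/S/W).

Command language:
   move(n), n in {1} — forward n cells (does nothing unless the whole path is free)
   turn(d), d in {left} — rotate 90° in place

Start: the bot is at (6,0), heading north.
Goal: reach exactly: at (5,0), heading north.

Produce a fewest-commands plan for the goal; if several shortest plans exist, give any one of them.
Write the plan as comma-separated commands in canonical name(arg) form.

turn(left), move(1), turn(left), turn(left), turn(left)

start: at (6,0), heading north
[1] after turn(left): at (6,0), heading west
[2] after move(1): at (5,0), heading west
[3] after turn(left): at (5,0), heading south
[4] after turn(left): at (5,0), heading east
[5] after turn(left): at (5,0), heading north
no 4-step plan works, so 5 is optimal.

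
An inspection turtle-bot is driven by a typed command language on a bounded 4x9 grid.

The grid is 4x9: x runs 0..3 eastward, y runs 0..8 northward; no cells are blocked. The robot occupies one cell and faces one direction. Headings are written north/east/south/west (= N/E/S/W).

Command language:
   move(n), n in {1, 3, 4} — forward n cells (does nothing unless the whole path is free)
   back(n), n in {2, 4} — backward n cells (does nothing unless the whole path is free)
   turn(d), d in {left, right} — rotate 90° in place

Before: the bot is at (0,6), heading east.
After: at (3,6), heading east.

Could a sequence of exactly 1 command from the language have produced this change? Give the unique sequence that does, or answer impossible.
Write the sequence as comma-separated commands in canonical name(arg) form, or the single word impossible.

move(3)

key: still facing E — the one step turns nothing
from: at (0,6), heading east
step 1 (move(3)): at (3,6), heading east
uniquely the one of 7 1-step routes that fits.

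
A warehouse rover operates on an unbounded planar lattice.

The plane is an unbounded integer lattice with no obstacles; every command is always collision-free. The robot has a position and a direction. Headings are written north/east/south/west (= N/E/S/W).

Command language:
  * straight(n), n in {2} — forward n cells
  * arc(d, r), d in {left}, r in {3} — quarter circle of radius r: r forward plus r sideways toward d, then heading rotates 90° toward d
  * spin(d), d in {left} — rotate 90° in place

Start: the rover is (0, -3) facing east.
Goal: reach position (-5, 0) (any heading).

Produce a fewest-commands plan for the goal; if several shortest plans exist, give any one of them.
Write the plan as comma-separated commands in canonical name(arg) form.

spin(left), arc(left, 3), straight(2)

initial: (0, -3) facing east
step 1 (spin(left)): (0, -3) facing north
step 2 (arc(left, 3)): (-3, 0) facing west
step 3 (straight(2)): (-5, 0) facing west
nothing shorter than 3 reaches the goal.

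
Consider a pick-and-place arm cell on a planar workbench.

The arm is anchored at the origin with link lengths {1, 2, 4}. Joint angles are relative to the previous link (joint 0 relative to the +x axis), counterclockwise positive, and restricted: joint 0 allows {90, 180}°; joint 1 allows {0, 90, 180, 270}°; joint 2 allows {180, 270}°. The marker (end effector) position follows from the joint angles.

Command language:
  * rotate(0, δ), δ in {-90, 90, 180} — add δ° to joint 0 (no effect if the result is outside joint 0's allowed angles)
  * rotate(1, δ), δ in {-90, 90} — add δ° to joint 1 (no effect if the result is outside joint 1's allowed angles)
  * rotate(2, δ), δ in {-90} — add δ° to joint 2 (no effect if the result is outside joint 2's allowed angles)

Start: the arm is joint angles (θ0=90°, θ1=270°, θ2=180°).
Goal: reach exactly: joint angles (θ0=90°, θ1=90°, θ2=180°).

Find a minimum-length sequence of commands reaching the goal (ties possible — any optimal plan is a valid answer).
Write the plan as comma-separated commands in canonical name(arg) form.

initial: joint angles (θ0=90°, θ1=270°, θ2=180°)
step 1 (rotate(1, 90)): joint angles (θ0=90°, θ1=0°, θ2=180°)
step 2 (rotate(1, 90)): joint angles (θ0=90°, θ1=90°, θ2=180°)
shorter routes all fall short; 2 is best.

rotate(1, 90), rotate(1, 90)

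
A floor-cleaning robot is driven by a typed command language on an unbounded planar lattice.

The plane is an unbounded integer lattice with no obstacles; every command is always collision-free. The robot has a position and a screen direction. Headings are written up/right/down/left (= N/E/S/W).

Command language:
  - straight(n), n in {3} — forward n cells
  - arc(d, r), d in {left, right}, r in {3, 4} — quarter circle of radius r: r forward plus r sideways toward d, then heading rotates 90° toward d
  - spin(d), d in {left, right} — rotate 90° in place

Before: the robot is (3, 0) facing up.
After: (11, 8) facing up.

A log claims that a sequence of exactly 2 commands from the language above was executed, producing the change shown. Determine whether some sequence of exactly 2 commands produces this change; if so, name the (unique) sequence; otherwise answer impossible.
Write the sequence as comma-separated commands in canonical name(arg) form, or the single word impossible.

key: still facing N at the end — net rotation zero over 2 steps
from: (3, 0) facing up
step 1 (arc(right, 4)): (7, 4) facing right
step 2 (arc(left, 4)): (11, 8) facing up
all 49 alternatives checked — unique.

arc(right, 4), arc(left, 4)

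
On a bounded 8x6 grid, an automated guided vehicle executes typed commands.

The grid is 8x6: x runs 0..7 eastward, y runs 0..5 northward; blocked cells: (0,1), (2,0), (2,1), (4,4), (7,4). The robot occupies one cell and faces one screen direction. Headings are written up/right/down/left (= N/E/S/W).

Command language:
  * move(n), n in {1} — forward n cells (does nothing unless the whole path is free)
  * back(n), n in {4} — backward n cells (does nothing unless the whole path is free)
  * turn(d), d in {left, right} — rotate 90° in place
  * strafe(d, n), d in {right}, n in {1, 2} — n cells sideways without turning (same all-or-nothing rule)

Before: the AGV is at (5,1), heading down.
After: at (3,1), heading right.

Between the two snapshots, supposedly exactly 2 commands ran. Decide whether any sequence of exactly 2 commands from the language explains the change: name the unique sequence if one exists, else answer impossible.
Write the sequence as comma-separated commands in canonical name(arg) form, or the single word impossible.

strafe(right, 2), turn(left)

key: running turn(left) before strafe(right, 2) would end elsewhere — order is forced
from: at (5,1), heading down
[1] after strafe(right, 2): at (3,1), heading down
[2] after turn(left): at (3,1), heading right
all 36 alternatives checked — unique.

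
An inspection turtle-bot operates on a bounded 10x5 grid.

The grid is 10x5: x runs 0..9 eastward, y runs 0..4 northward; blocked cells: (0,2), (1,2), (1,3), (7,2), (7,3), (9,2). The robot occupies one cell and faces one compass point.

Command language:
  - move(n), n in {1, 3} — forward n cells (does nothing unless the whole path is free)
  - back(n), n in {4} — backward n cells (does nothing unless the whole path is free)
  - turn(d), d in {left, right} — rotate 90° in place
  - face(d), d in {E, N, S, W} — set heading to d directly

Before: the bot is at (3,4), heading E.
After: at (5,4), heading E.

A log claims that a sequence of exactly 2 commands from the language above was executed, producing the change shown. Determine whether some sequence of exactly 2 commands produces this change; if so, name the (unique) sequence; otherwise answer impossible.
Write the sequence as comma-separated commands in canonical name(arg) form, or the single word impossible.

move(1), move(1)

key: still facing E at the end — nothing in the sequence rotates
begin: at (3,4), heading E
step 1 (move(1)): at (4,4), heading E
step 2 (move(1)): at (5,4), heading E
no other 2-command option fits: unique.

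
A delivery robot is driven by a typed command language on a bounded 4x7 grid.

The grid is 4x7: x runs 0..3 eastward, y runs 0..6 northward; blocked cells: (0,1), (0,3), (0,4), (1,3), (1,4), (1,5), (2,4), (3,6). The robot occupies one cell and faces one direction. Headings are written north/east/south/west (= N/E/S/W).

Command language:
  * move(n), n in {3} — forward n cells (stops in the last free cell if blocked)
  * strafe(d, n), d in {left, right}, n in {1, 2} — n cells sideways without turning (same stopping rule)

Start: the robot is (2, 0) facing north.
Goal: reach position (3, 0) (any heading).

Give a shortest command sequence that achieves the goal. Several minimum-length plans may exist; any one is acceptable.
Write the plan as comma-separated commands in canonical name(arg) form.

begin: (2, 0) facing north
step 1 (strafe(right, 2)): (3, 0) facing north
minimal: 1 command(s), checked below 1.

strafe(right, 2)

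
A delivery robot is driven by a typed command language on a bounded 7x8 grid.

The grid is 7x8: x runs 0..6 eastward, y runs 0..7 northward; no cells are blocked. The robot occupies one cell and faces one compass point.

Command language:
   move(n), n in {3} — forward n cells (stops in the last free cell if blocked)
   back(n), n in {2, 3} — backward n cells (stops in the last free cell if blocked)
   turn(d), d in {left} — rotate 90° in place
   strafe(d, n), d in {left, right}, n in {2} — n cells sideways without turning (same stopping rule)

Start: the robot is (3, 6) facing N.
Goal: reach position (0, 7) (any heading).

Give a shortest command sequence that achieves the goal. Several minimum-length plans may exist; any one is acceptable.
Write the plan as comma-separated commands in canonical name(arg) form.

turn(left), move(3), strafe(right, 2)

from: (3, 6) facing N
1. turn(left) → (3, 6) facing W
2. move(3) → (0, 6) facing W
3. strafe(right, 2) → (0, 7) facing W
no 2-step plan works, so 3 is optimal.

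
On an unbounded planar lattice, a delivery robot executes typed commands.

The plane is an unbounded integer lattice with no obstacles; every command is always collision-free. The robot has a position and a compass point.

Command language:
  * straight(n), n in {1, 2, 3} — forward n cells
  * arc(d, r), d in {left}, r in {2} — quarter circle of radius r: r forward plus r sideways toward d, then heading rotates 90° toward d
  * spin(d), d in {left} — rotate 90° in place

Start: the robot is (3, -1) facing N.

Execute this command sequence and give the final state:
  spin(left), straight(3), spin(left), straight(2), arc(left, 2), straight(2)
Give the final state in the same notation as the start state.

(4, -5) facing E

t0: (3, -1) facing N
[1] after spin(left): (3, -1) facing W
[2] after straight(3): (0, -1) facing W
[3] after spin(left): (0, -1) facing S
[4] after straight(2): (0, -3) facing S
[5] after arc(left, 2): (2, -5) facing E
[6] after straight(2): (4, -5) facing E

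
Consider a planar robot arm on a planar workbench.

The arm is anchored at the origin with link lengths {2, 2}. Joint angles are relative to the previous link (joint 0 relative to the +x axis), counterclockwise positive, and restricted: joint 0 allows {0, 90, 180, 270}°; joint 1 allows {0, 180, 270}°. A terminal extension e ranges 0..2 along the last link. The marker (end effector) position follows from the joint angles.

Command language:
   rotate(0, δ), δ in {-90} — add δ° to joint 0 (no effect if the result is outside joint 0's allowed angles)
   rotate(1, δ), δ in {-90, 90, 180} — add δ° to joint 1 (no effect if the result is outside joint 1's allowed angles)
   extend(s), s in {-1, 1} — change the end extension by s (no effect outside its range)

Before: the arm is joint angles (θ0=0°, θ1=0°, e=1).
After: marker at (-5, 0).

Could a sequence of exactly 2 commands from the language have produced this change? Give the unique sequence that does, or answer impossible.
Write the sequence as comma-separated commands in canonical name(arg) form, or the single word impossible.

initial: joint angles (θ0=0°, θ1=0°, e=1)
t=1 rotate(0, -90) ⇒ joint angles (θ0=270°, θ1=0°, e=1)
t=2 rotate(0, -90) ⇒ joint angles (θ0=180°, θ1=0°, e=1)
all 36 alternatives checked — unique.

rotate(0, -90), rotate(0, -90)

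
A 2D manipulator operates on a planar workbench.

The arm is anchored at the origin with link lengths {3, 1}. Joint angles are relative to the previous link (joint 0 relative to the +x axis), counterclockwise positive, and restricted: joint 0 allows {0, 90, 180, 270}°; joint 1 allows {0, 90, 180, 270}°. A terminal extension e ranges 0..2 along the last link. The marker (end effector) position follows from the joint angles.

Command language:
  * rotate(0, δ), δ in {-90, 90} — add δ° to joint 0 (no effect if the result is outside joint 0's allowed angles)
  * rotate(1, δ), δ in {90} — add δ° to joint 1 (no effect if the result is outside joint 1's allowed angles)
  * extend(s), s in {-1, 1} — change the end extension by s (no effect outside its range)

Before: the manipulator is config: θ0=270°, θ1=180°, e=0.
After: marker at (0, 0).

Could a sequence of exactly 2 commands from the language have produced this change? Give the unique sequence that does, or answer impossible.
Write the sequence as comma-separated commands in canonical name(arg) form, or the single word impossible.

t0: config: θ0=270°, θ1=180°, e=0
1. extend(1) → config: θ0=270°, θ1=180°, e=1
2. extend(1) → config: θ0=270°, θ1=180°, e=2
no other 2-command option fits: unique.

extend(1), extend(1)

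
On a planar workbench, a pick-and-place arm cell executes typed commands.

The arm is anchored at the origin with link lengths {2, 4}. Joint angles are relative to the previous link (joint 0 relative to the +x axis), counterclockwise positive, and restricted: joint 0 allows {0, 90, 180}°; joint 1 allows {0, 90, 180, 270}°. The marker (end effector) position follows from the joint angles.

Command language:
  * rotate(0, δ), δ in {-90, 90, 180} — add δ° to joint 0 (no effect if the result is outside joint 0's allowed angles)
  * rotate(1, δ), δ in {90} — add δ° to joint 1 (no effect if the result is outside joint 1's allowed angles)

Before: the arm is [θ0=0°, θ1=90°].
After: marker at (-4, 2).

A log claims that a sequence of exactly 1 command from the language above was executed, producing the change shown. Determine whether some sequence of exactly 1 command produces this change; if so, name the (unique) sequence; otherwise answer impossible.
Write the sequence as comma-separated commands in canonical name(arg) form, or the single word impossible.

begin: [θ0=0°, θ1=90°]
1. rotate(0, 90) → [θ0=90°, θ1=90°]
no other 1-command option fits: unique.

rotate(0, 90)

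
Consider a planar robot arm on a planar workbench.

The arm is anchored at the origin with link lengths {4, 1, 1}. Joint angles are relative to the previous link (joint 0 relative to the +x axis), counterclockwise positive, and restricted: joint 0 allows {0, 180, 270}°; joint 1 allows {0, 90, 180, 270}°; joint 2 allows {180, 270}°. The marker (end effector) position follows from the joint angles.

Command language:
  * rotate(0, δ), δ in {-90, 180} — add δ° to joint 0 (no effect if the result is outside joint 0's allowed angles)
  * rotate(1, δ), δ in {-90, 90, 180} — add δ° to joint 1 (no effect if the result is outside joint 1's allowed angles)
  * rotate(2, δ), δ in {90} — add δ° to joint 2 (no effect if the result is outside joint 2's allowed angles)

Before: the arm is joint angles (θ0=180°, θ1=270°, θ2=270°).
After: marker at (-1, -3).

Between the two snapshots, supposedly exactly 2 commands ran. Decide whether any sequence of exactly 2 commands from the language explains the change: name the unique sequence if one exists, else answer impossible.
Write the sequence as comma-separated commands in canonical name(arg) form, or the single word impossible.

key: running rotate(0, -90) before rotate(0, 180) would end elsewhere — order is forced
start: joint angles (θ0=180°, θ1=270°, θ2=270°)
t=1 rotate(0, 180) ⇒ joint angles (θ0=0°, θ1=270°, θ2=270°)
t=2 rotate(0, -90) ⇒ joint angles (θ0=270°, θ1=270°, θ2=270°)
uniquely the one of 36 2-step routes that fits.

rotate(0, 180), rotate(0, -90)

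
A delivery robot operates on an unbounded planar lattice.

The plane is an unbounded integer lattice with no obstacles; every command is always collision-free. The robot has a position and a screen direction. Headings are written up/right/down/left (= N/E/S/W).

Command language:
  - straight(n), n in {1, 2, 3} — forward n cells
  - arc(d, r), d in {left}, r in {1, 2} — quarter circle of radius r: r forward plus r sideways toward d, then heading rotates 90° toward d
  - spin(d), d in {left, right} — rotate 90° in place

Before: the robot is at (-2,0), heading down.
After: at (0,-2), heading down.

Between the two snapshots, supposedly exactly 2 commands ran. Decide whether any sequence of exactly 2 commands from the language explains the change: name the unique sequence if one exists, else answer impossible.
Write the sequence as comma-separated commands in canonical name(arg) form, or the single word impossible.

arc(left, 2), spin(right)

key: heading stays S — rotations cancel among the 2 commands
t0: at (-2,0), heading down
step 1 (arc(left, 2)): at (0,-2), heading right
step 2 (spin(right)): at (0,-2), heading down
all 49 alternatives checked — unique.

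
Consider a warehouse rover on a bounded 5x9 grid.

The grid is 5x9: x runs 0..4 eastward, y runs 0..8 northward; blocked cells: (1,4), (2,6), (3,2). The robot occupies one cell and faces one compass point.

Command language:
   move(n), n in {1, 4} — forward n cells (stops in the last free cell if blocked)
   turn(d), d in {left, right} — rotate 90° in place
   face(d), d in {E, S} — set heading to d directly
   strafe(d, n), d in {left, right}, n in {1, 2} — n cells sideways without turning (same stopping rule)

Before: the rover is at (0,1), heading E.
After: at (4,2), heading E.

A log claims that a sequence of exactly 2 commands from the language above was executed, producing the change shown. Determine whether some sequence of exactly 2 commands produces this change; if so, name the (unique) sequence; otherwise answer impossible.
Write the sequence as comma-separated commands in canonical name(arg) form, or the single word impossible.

move(4), strafe(left, 1)

key: running strafe(left, 1) before move(4) would end elsewhere — order is forced
start: at (0,1), heading E
step 1 (move(4)): at (4,1), heading E
step 2 (strafe(left, 1)): at (4,2), heading E
uniquely the one of 100 2-step routes that fits.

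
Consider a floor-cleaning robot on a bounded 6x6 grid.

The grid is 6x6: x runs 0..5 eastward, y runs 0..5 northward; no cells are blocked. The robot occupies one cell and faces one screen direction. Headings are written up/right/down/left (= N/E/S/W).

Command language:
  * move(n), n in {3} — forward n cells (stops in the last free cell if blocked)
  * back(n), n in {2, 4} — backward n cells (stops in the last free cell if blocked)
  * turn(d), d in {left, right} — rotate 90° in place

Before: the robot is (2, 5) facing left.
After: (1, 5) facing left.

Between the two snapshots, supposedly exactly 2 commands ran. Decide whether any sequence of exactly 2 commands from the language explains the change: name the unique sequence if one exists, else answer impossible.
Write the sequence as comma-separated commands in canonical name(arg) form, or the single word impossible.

back(2), move(3)

key: heading stays W — no command in the sequence turns
begin: (2, 5) facing left
[1] after back(2): (4, 5) facing left
[2] after move(3): (1, 5) facing left
all 25 alternatives checked — unique.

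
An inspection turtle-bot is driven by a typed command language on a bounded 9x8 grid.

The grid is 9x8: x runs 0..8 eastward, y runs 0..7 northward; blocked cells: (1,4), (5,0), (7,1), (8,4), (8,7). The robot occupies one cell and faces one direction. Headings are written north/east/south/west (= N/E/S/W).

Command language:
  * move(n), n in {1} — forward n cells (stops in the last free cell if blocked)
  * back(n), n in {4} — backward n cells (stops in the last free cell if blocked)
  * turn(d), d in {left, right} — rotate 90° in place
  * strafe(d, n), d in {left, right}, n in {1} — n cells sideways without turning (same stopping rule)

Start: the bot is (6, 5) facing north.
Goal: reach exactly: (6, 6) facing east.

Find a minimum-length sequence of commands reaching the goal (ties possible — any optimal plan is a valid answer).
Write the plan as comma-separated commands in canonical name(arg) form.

start: (6, 5) facing north
step 1 (move(1)): (6, 6) facing north
step 2 (turn(right)): (6, 6) facing east
shorter routes all fall short; 2 is best.

move(1), turn(right)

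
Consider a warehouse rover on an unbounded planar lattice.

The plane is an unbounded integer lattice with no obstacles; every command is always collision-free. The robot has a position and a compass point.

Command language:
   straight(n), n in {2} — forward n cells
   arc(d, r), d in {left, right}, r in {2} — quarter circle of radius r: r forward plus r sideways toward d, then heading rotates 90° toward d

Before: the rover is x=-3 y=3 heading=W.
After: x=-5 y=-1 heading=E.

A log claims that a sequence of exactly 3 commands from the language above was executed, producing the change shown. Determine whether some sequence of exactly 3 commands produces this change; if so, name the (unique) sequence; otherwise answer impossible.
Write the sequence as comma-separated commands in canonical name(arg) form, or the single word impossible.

key: running arc(left, 2) before straight(2) would end elsewhere — order is forced
start: x=-3 y=3 heading=W
[1] after straight(2): x=-5 y=3 heading=W
[2] after arc(left, 2): x=-7 y=1 heading=S
[3] after arc(left, 2): x=-5 y=-1 heading=E
no rival 3-sequence matches.

straight(2), arc(left, 2), arc(left, 2)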